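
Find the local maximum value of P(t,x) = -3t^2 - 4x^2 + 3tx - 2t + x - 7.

∂P/∂t = -6t + 3x - 2 = 0 and ∂P/∂x = 3t - 8x + 1 = 0, so (t, x) = (-1/3, 0).
The Hessian has P_{tt} = -6, P_{xx} = -8, P_{tx} = 3, giving D = 39 > 0 with P_{tt} < 0, so the point is a local maximum.
P(-1/3, 0) = -20/3.

-20/3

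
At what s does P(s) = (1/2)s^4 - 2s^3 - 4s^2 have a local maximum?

Critical points: P'(s) = 2s^3 - 6s^2 - 8s vanishes at s = -1, 0, 4.
Since P''(s) = 6s^2 - 12s - 8, we get P''(-1) = 10 > 0 ⇒ local minimum; P''(0) = -8 < 0 ⇒ local maximum; P''(4) = 40 > 0 ⇒ local minimum.
The local maximum is P(0) = 0.

0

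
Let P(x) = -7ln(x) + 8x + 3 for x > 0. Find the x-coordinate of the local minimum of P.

P'(x) = -7/x + 8 = 0 gives x = 7/8.
P''(x) = 7/x², which is positive for x > 0, so this is a local minimum.
P(7/8) = -7·ln(7/8) + 7 + 3 ≈ 10.9347.

7/8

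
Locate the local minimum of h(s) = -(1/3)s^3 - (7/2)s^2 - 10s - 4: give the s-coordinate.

h'(s) = -s^2 - 7s - 10 = 0 at s = -5, -2.
Since h''(s) = -2s - 7, we get h''(-5) = 3 > 0 ⇒ local minimum; h''(-2) = -3 < 0 ⇒ local maximum.
Thus h has its local minimum at s = -5, with value 1/6.

-5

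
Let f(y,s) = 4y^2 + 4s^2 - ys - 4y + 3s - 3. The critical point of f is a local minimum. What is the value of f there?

-277/63

∂f/∂y = 8y - s - 4 = 0 and ∂f/∂s = -y + 8s + 3 = 0, so (y, s) = (29/63, -20/63).
The Hessian has f_{yy} = 8, f_{ss} = 8, f_{ys} = -1, giving D = 63 > 0 with f_{yy} > 0, so the point is a local minimum.
f(29/63, -20/63) = -277/63.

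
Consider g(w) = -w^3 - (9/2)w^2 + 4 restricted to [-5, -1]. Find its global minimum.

g'(w) = -3w^2 - 9w, whose only zero in [-5, -1] is w = -3.
Evaluating at the critical points and endpoints: g(-5) = 33/2; g(-3) = -19/2; g(-1) = 1/2.
Hence the absolute minimum is -19/2 at w = -3.

-19/2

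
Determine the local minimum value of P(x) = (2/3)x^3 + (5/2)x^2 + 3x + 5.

23/6

Critical points: P'(x) = 2x^2 + 5x + 3 vanishes at x = -3/2, -1.
Since P''(x) = 4x + 5, we get P''(-3/2) = -1 < 0 ⇒ local maximum; P''(-1) = 1 > 0 ⇒ local minimum.
So the local minimum value is P(-1) = 23/6.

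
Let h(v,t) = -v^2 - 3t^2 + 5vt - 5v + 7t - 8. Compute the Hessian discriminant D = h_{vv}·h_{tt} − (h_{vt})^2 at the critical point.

∂h/∂v = -2v + 5t - 5 = 0 and ∂h/∂t = 5v - 6t + 7 = 0, so (v, t) = (-5/13, 11/13).
The Hessian has h_{vv} = -2, h_{tt} = -6, h_{vt} = 5, giving D = -13 < 0, so the point is a saddle point.
D = (-2)·(-6) − (5)^2 = -13.

-13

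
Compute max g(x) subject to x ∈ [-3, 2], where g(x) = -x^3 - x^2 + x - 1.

The derivative is -3x^2 - 2x + 1, which vanishes at x = -1 and x = 1/3.
Compare values at every candidate in [-3, 2]: g(-3) = 14,  g(-1) = -2,  g(1/3) = -22/27,  g(2) = -11.
So the maximum is g(-3) = 14.

14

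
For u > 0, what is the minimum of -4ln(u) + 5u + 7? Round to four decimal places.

h'(u) = -4/u + 5 = 0 gives u = 4/5.
h''(u) = 4/u², which is positive for u > 0, so this is a local minimum.
h(4/5) = -4·ln(4/5) + 4 + 7 ≈ 11.8926.

11.8926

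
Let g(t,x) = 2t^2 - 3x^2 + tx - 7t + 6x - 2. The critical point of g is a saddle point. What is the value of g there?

∂g/∂t = 4t + x - 7 = 0 and ∂g/∂x = t - 6x + 6 = 0, so (t, x) = (36/25, 31/25).
The Hessian has g_{tt} = 4, g_{xx} = -6, g_{tx} = 1, giving D = -25 < 0, so the point is a saddle point.
g(36/25, 31/25) = -83/25.

-83/25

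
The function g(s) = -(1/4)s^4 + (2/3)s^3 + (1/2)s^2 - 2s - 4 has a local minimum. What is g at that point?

Critical points: g'(s) = -s^3 + 2s^2 + s - 2 vanishes at s = -1, 1, 2.
Second-derivative test with g''(s) = -3s^2 + 4s + 1: g''(-1) = -6 < 0 ⇒ local maximum; g''(1) = 2 > 0 ⇒ local minimum; g''(2) = -3 < 0 ⇒ local maximum.
The local minimum is g(1) = -61/12.

-61/12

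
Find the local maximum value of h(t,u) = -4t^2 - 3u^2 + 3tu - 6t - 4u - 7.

∂h/∂t = -8t + 3u - 6 = 0 and ∂h/∂u = 3t - 6u - 4 = 0, so (t, u) = (-16/13, -50/39).
The Hessian has h_{tt} = -8, h_{uu} = -6, h_{tu} = 3, giving D = 39 > 0 with h_{tt} < 0, so the point is a local maximum.
h(-16/13, -50/39) = -29/39.

-29/39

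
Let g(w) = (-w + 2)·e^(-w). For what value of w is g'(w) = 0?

3

g'(w) = (-1)·e^(-w) + (-w + 2)·(-1)·e^(-w) = (w - 3)·e^(-w). Since e^(-w) > 0, the only critical point is w = 3.
g''(3) has the same sign as 1 > 0, so this is a local minimum.
g(3) = (-1)·e^(-3) ≈ -0.0498.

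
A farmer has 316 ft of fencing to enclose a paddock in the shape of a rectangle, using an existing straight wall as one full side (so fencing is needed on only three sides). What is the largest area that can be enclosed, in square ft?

Let the sides perpendicular to the wall have length x and the parallel side y, so 2x + y = 316 and the area is A = xy = x(316 − 2x).
A'(x) = 316 − 4x = 0 gives x = 79, and A''(x) = −4 < 0 confirms a maximum.
Then y = 316 − 2·79 = 158 and A = 12482.

12482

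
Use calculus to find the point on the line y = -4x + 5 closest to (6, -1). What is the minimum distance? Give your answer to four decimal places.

4.3656

Minimize D(x)^2 = (x - 6)^2 + (-4x + 6)^2.
d/dx[D^2] = 2(x - 6) + 2·(-4)·(-4x + 6) = 0 ⇒ x = 30/17.
Then y = -35/17 and the distance is √(324/17) ≈ 4.3656.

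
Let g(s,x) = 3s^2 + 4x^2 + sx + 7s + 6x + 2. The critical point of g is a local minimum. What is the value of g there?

-168/47

∂g/∂s = 6s + x + 7 = 0 and ∂g/∂x = s + 8x + 6 = 0, so (s, x) = (-50/47, -29/47).
The Hessian has g_{ss} = 6, g_{xx} = 8, g_{sx} = 1, giving D = 47 > 0 with g_{ss} > 0, so the point is a local minimum.
g(-50/47, -29/47) = -168/47.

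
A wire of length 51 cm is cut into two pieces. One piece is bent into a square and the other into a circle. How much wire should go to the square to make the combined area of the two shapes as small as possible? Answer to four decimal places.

28.5651

Let x be the length used for the square. Square side x/4; circle radius (51−x)/(2π).
A(x) = (x/4)² + π·((51−x)/(2π))² = x²/16 + (51−x)²/(4π) for 0 ≤ x ≤ 51. A'(x) = x/8 − (51−x)/(2π) = 0 gives x = 4·51/(π+4) ≈ 28.5651.
A'' = 1/8 + 1/(2π) > 0, so this gives the minimum combined area; x ≈ 28.5651 cm to the square.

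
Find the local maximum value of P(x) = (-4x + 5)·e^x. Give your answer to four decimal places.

5.1361

P'(x) = (-4)·e^x + (-4x + 5)·1·e^x = (-4x + 1)·e^x. Since e^x > 0, the only critical point is x = 1/4.
P''(1/4) has the same sign as -4 < 0, so this is a local maximum.
P(1/4) = (4)·e^(1/4) ≈ 5.1361.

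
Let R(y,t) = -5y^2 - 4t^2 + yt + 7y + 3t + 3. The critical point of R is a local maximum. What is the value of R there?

∂R/∂y = -10y + t + 7 = 0 and ∂R/∂t = y - 8t + 3 = 0, so (y, t) = (59/79, 37/79).
The Hessian has R_{yy} = -10, R_{tt} = -8, R_{yt} = 1, giving D = 79 > 0 with R_{yy} < 0, so the point is a local maximum.
R(59/79, 37/79) = 499/79.

499/79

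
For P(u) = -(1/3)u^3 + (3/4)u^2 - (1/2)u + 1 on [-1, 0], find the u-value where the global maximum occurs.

P'(u) = -u^2 + (3/2)u - 1/2, which has no zeros in [-1, 0].
Evaluating at the critical points and endpoints: P(-1) = 31/12,  P(0) = 1.
Hence the absolute maximum is 31/12 at u = -1.

-1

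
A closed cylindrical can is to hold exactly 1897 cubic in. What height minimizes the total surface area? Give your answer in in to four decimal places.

13.4171

With radius r and height h, πr²h = 1897 so h = 1897/(πr²), and S(r) = 2πr² + 2πrh = 2πr² + 2·1897/r.
S'(r) = 4πr − 2·1897/r² = 0 ⇒ r³ = 1897/(2π), so r ≈ 6.7086 and h = 2r ≈ 13.4171.
S''(r) = 4π + 4·1897/r³ > 0, so this is the minimum; S ≈ 848.3195.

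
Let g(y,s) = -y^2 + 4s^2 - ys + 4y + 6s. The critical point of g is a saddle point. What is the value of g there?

52/17

∂g/∂y = -2y - s + 4 = 0 and ∂g/∂s = -y + 8s + 6 = 0, so (y, s) = (38/17, -8/17).
The Hessian has g_{yy} = -2, g_{ss} = 8, g_{ys} = -1, giving D = -17 < 0, so the point is a saddle point.
g(38/17, -8/17) = 52/17.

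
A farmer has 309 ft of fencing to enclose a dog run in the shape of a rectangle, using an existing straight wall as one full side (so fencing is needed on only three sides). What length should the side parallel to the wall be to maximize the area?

309/2

Let the sides perpendicular to the wall have length x and the parallel side y, so 2x + y = 309 and the area is A = xy = x(309 − 2x).
A'(x) = 309 − 4x = 0 gives x = 309/4, and A''(x) = −4 < 0 confirms a maximum.
Then y = 309 − 2·309/4 = 309/2 and A = 95481/8.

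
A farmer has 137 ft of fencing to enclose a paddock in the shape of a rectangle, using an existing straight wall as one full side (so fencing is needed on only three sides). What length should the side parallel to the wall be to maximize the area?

Let the sides perpendicular to the wall have length x and the parallel side y, so 2x + y = 137 and the area is A = xy = x(137 − 2x).
A'(x) = 137 − 4x = 0 gives x = 137/4, and A''(x) = −4 < 0 confirms a maximum.
Then y = 137 − 2·137/4 = 137/2 and A = 18769/8.

137/2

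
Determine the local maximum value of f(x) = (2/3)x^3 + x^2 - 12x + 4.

31

f'(x) = 2x^2 + 2x - 12 = 0 at x = -3, 2.
Since f''(x) = 4x + 2, we get f''(-3) = -10 < 0 ⇒ local maximum; f''(2) = 10 > 0 ⇒ local minimum.
The local maximum is f(-3) = 31.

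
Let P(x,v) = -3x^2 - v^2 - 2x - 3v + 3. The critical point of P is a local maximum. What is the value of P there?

∂P/∂x = -6x - 2 = 0 and ∂P/∂v = -2v - 3 = 0, so (x, v) = (-1/3, -3/2).
The Hessian has P_{xx} = -6, P_{vv} = -2, P_{xv} = 0, giving D = 12 > 0 with P_{xx} < 0, so the point is a local maximum.
P(-1/3, -3/2) = 67/12.

67/12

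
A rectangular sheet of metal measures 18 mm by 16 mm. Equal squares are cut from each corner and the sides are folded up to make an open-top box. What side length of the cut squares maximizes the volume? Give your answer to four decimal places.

With cut size x, the volume is V(x) = x(18 − 2x)(16 − 2x) for 0 < x < 8.
V'(x) = 12x^2 − 136x + 288. Setting V'(x) = 0 gives x ≈ 2.8187 (the root in (0, 8)).
V''(x) = 24x − 136 is negative there, so this is the maximum; V ≈ 361.0999.

2.8187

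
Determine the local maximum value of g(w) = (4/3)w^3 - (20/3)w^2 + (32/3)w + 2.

g'(w) = 4w^2 - (40/3)w + 32/3. Setting g'(w) = 0 gives w ∈ {4/3, 2}.
g''(w) = 8w - 40/3. g''(4/3) = -8/3 < 0 ⇒ local maximum; g''(2) = 8/3 > 0 ⇒ local minimum.
The local maximum is g(4/3) = 610/81.

610/81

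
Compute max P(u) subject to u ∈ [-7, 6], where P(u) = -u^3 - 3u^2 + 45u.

The derivative is -3u^2 - 6u + 45, which vanishes at u = -5 and u = 3.
Compare values at every candidate in [-7, 6]: P(-7) = -119; P(-5) = -175; P(3) = 81; P(6) = -54.
The maximum over the interval is 81, attained at u = 3.

81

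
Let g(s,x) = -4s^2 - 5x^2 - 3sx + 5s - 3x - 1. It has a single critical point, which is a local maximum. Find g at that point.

135/71

∂g/∂s = -8s - 3x + 5 = 0 and ∂g/∂x = -3s - 10x - 3 = 0, so (s, x) = (59/71, -39/71).
The Hessian has g_{ss} = -8, g_{xx} = -10, g_{sx} = -3, giving D = 71 > 0 with g_{ss} < 0, so the point is a local maximum.
g(59/71, -39/71) = 135/71.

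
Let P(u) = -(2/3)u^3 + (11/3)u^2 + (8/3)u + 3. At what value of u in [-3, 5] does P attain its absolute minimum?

P'(u) = -2u^2 + (22/3)u + 8/3, which vanishes at u = -1/3 and u = 4.
Compare values at every candidate in [-3, 5]: P(-3) = 46,  P(-1/3) = 206/81,  P(4) = 89/3,  P(5) = 74/3.
Hence the absolute minimum is 206/81 at u = -1/3.

-1/3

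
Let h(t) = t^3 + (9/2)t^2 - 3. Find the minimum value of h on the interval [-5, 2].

The derivative is 3t^2 + 9t, which vanishes at t = -3 and t = 0.
Compare values at every candidate in [-5, 2]: h(-5) = -31/2,  h(-3) = 21/2,  h(0) = -3,  h(2) = 23.
The minimum over the interval is -31/2, attained at t = -5.

-31/2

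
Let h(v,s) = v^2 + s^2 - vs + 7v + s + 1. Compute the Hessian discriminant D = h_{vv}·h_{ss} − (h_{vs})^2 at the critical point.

∂h/∂v = 2v - s + 7 = 0 and ∂h/∂s = -v + 2s + 1 = 0, so (v, s) = (-5, -3).
The Hessian has h_{vv} = 2, h_{ss} = 2, h_{vs} = -1, giving D = 3 > 0 with h_{vv} > 0, so the point is a local minimum.
D = (2)·(2) − (-1)^2 = 3.

3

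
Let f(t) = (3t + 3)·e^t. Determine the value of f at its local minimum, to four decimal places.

f'(t) = 3·e^t + (3t + 3)·1·e^t = (3t + 6)·e^t. Since e^t > 0, the only critical point is t = -2.
f''(-2) has the same sign as 3 > 0, so this is a local minimum.
f(-2) = (-3)·e^(-2) ≈ -0.4060.

-0.4060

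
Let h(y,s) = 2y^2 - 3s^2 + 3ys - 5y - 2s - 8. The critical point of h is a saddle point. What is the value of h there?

∂h/∂y = 4y + 3s - 5 = 0 and ∂h/∂s = 3y - 6s - 2 = 0, so (y, s) = (12/11, 7/33).
The Hessian has h_{yy} = 4, h_{ss} = -6, h_{ys} = 3, giving D = -33 < 0, so the point is a saddle point.
h(12/11, 7/33) = -361/33.

-361/33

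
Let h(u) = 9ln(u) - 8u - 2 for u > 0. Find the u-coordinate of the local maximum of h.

h'(u) = 9/u − 8 = 0 gives u = 9/8.
h''(u) = -9/u², which is negative for u > 0, so this is a local maximum.
h(9/8) = 9·ln(9/8) - 9 - 2 ≈ -9.9400.

9/8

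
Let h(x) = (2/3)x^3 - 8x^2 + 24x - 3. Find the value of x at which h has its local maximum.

Critical points: h'(x) = 2x^2 - 16x + 24 vanishes at x = 2, 6.
Second-derivative test with h''(x) = 4x - 16: h''(2) = -8 < 0 ⇒ local maximum; h''(6) = 8 > 0 ⇒ local minimum.
Thus h has its local maximum at x = 2, with value 55/3.

2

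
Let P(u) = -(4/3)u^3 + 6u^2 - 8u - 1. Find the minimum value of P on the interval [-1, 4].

-67/3

P'(u) = -4u^2 + 12u - 8, which vanishes at u = 1 and u = 2.
Candidates: P(-1) = 43/3; P(1) = -13/3; P(2) = -11/3; P(4) = -67/3.
Hence the absolute minimum is -67/3 at u = 4.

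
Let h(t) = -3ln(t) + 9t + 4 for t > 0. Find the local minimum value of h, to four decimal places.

h'(t) = -3/t + 9 = 0 gives t = 1/3.
h''(t) = 3/t², which is positive for t > 0, so this is a local minimum.
h(1/3) = -3·ln(1/3) + 3 + 4 ≈ 10.2958.

10.2958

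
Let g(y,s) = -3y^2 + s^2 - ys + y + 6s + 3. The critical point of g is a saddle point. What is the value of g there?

-62/13

∂g/∂y = -6y - s + 1 = 0 and ∂g/∂s = -y + 2s + 6 = 0, so (y, s) = (8/13, -35/13).
The Hessian has g_{yy} = -6, g_{ss} = 2, g_{ys} = -1, giving D = -13 < 0, so the point is a saddle point.
g(8/13, -35/13) = -62/13.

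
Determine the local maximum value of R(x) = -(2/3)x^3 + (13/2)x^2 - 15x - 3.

R'(x) = -2x^2 + 13x - 15 = 0 at x = 3/2, 5.
Since R''(x) = -4x + 13, we get R''(3/2) = 7 > 0 ⇒ local minimum; R''(5) = -7 < 0 ⇒ local maximum.
So the local maximum value is R(5) = 7/6.

7/6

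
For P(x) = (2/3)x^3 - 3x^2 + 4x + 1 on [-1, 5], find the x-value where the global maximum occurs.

5

Differentiating, P'(x) = 2x^2 - 6x + 4; which vanishes at x = 1 and x = 2.
Candidates: P(-1) = -20/3,  P(1) = 8/3,  P(2) = 7/3,  P(5) = 88/3.
Hence the absolute maximum is 88/3 at x = 5.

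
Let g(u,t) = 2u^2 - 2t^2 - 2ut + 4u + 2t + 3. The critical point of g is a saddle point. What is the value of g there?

∂g/∂u = 4u - 2t + 4 = 0 and ∂g/∂t = -2u - 4t + 2 = 0, so (u, t) = (-3/5, 4/5).
The Hessian has g_{uu} = 4, g_{tt} = -4, g_{ut} = -2, giving D = -20 < 0, so the point is a saddle point.
g(-3/5, 4/5) = 13/5.

13/5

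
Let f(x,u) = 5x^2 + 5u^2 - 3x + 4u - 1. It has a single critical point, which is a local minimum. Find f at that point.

-9/4

∂f/∂x = 10x - 3 = 0 and ∂f/∂u = 10u + 4 = 0, so (x, u) = (3/10, -2/5).
The Hessian has f_{xx} = 10, f_{uu} = 10, f_{xu} = 0, giving D = 100 > 0 with f_{xx} > 0, so the point is a local minimum.
f(3/10, -2/5) = -9/4.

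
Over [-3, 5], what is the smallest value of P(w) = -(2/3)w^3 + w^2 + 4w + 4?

-103/3

Differentiating, P'(w) = -2w^2 + 2w + 4; which vanishes at w = -1 and w = 2.
Evaluating at the critical points and endpoints: P(-3) = 19; P(-1) = 5/3; P(2) = 32/3; P(5) = -103/3.
The minimum over the interval is -103/3, attained at w = 5.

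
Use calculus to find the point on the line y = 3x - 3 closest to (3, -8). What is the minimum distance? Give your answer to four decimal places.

4.4272

Minimize D(x)^2 = (x - 3)^2 + (3x + 5)^2.
d/dx[D^2] = 2(x - 3) + 2·3·(3x + 5) = 0 ⇒ x = -6/5.
Then y = -33/5 and the distance is √(98/5) ≈ 4.4272.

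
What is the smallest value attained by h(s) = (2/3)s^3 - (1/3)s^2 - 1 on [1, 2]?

The derivative is 2s^2 - (2/3)s, which has no zeros in [1, 2].
Candidates: h(1) = -2/3, h(2) = 3.
So the minimum is h(1) = -2/3.

-2/3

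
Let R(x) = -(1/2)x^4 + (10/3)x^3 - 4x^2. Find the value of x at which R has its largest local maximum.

R'(x) = -2x^3 + 10x^2 - 8x. Setting R'(x) = 0 gives x ∈ {0, 1, 4}.
Second-derivative test with R''(x) = -6x^2 + 20x - 8: R''(0) = -8 < 0 ⇒ local maximum; R''(1) = 6 > 0 ⇒ local minimum; R''(4) = -24 < 0 ⇒ local maximum.
The largest local maximum is R(4) = 64/3.

4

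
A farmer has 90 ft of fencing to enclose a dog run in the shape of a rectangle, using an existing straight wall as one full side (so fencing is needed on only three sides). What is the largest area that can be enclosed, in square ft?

2025/2

Let the sides perpendicular to the wall have length x and the parallel side y, so 2x + y = 90 and the area is A = xy = x(90 − 2x).
A'(x) = 90 − 4x = 0 gives x = 45/2, and A''(x) = −4 < 0 confirms a maximum.
Then y = 90 − 2·45/2 = 45 and A = 2025/2.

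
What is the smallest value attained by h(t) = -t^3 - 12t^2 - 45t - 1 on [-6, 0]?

Differentiating, h'(t) = -3t^2 - 24t - 45; which vanishes at t = -5 and t = -3.
Candidates: h(-6) = 53; h(-5) = 49; h(-3) = 53; h(0) = -1.
Hence the absolute minimum is -1 at t = 0.

-1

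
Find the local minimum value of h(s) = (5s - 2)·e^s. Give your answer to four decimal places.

-2.7441

h'(s) = 5·e^s + (5s - 2)·1·e^s = (5s + 3)·e^s. Since e^s > 0, the only critical point is s = -3/5.
h''(-3/5) has the same sign as 5 > 0, so this is a local minimum.
h(-3/5) = (-5)·e^(-3/5) ≈ -2.7441.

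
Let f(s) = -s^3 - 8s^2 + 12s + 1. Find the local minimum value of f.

-143

Critical points: f'(s) = -3s^2 - 16s + 12 vanishes at s = -6, 2/3.
Second-derivative test with f''(s) = -6s - 16: f''(-6) = 20 > 0 ⇒ local minimum; f''(2/3) = -20 < 0 ⇒ local maximum.
Thus f has its local minimum at s = -6, with value -143.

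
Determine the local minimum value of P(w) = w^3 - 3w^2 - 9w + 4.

P'(w) = 3w^2 - 6w - 9. Setting P'(w) = 0 gives w ∈ {-1, 3}.
P''(w) = 6w - 6. P''(-1) = -12 < 0 ⇒ local maximum; P''(3) = 12 > 0 ⇒ local minimum.
Thus P has its local minimum at w = 3, with value -23.

-23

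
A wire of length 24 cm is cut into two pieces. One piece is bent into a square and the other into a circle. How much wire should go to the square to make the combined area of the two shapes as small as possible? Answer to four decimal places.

Let x be the length used for the square. Square side x/4; circle radius (24−x)/(2π).
A(x) = (x/4)² + π·((24−x)/(2π))² = x²/16 + (24−x)²/(4π) for 0 ≤ x ≤ 24. A'(x) = x/8 − (24−x)/(2π) = 0 gives x = 4·24/(π+4) ≈ 13.4424.
A'' = 1/8 + 1/(2π) > 0, so this gives the minimum combined area; x ≈ 13.4424 cm to the square.

13.4424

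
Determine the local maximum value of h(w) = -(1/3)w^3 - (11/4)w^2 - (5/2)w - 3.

h'(w) = -w^2 - (11/2)w - 5/2. Setting h'(w) = 0 gives w ∈ {-5, -1/2}.
Second-derivative test with h''(w) = -2w - 11/2: h''(-5) = 9/2 > 0 ⇒ local minimum; h''(-1/2) = -9/2 < 0 ⇒ local maximum.
The local maximum is h(-1/2) = -115/48.

-115/48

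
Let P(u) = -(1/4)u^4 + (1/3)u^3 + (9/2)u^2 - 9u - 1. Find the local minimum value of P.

-65/12

Critical points: P'(u) = -u^3 + u^2 + 9u - 9 vanishes at u = -3, 1, 3.
P''(u) = -3u^2 + 2u + 9. P''(-3) = -24 < 0 ⇒ local maximum; P''(1) = 8 > 0 ⇒ local minimum; P''(3) = -12 < 0 ⇒ local maximum.
Thus P has its local minimum at u = 1, with value -65/12.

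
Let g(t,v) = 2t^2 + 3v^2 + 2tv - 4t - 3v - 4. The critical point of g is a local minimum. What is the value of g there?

∂g/∂t = 4t + 2v - 4 = 0 and ∂g/∂v = 2t + 6v - 3 = 0, so (t, v) = (9/10, 1/5).
The Hessian has g_{tt} = 4, g_{vv} = 6, g_{tv} = 2, giving D = 20 > 0 with g_{tt} > 0, so the point is a local minimum.
g(9/10, 1/5) = -61/10.

-61/10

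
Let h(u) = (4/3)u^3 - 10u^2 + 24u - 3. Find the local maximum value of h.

h'(u) = 4u^2 - 20u + 24 = 0 at u = 2, 3.
Since h''(u) = 8u - 20, we get h''(2) = -4 < 0 ⇒ local maximum; h''(3) = 4 > 0 ⇒ local minimum.
The local maximum is h(2) = 47/3.

47/3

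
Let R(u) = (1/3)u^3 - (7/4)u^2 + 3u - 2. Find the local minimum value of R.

-1/3

R'(u) = u^2 - (7/2)u + 3 = 0 at u = 3/2, 2.
R''(u) = 2u - 7/2. R''(3/2) = -1/2 < 0 ⇒ local maximum; R''(2) = 1/2 > 0 ⇒ local minimum.
Thus R has its local minimum at u = 2, with value -1/3.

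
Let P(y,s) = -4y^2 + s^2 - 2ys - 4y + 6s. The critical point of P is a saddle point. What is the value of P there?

∂P/∂y = -8y - 2s - 4 = 0 and ∂P/∂s = -2y + 2s + 6 = 0, so (y, s) = (1/5, -14/5).
The Hessian has P_{yy} = -8, P_{ss} = 2, P_{ys} = -2, giving D = -20 < 0, so the point is a saddle point.
P(1/5, -14/5) = -44/5.

-44/5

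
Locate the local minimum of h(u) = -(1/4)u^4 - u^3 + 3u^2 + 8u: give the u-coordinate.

-1

h'(u) = -u^3 - 3u^2 + 6u + 8 = 0 at u = -4, -1, 2.
Second-derivative test with h''(u) = -3u^2 - 6u + 6: h''(-4) = -18 < 0 ⇒ local maximum; h''(-1) = 9 > 0 ⇒ local minimum; h''(2) = -18 < 0 ⇒ local maximum.
The local minimum is h(-1) = -17/4.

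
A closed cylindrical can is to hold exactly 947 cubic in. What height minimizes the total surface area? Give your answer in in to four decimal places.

10.6436

With radius r and height h, πr²h = 947 so h = 947/(πr²), and S(r) = 2πr² + 2πrh = 2πr² + 2·947/r.
S'(r) = 4πr − 2·947/r² = 0 ⇒ r³ = 947/(2π), so r ≈ 5.3218 and h = 2r ≈ 10.6436.
S''(r) = 4π + 4·947/r³ > 0, so this is the minimum; S ≈ 533.8442.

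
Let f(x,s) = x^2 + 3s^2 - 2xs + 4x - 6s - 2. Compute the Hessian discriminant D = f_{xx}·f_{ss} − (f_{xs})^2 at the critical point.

8

∂f/∂x = 2x - 2s + 4 = 0 and ∂f/∂s = -2x + 6s - 6 = 0, so (x, s) = (-3/2, 1/2).
The Hessian has f_{xx} = 2, f_{ss} = 6, f_{xs} = -2, giving D = 8 > 0 with f_{xx} > 0, so the point is a local minimum.
D = (2)·(6) − (-2)^2 = 8.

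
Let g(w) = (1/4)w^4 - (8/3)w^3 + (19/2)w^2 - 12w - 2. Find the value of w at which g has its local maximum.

3

g'(w) = w^3 - 8w^2 + 19w - 12 = 0 at w = 1, 3, 4.
g''(w) = 3w^2 - 16w + 19. g''(1) = 6 > 0 ⇒ local minimum; g''(3) = -2 < 0 ⇒ local maximum; g''(4) = 3 > 0 ⇒ local minimum.
So the local maximum value is g(3) = -17/4.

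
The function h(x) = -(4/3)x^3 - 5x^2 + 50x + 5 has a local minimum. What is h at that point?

-610/3

Critical points: h'(x) = -4x^2 - 10x + 50 vanishes at x = -5, 5/2.
Second-derivative test with h''(x) = -8x - 10: h''(-5) = 30 > 0 ⇒ local minimum; h''(5/2) = -30 < 0 ⇒ local maximum.
The local minimum is h(-5) = -610/3.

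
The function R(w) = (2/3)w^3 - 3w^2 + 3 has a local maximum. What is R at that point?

R'(w) = 2w^2 - 6w. Setting R'(w) = 0 gives w ∈ {0, 3}.
Since R''(w) = 4w - 6, we get R''(0) = -6 < 0 ⇒ local maximum; R''(3) = 6 > 0 ⇒ local minimum.
The local maximum is R(0) = 3.

3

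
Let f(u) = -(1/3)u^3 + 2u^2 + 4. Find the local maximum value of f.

44/3

Critical points: f'(u) = -u^2 + 4u vanishes at u = 0, 4.
Since f''(u) = -2u + 4, we get f''(0) = 4 > 0 ⇒ local minimum; f''(4) = -4 < 0 ⇒ local maximum.
The local maximum is f(4) = 44/3.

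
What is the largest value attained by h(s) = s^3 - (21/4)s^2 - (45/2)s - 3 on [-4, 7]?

h'(s) = 3s^2 - (21/2)s - 45/2, which vanishes at s = -3/2 and s = 5.
Evaluating at the critical points and endpoints: h(-4) = -61,  h(-3/2) = 249/16,  h(5) = -487/4,  h(7) = -299/4.
Hence the absolute maximum is 249/16 at s = -3/2.

249/16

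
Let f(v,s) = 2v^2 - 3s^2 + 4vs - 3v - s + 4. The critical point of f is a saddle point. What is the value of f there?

∂f/∂v = 4v + 4s - 3 = 0 and ∂f/∂s = 4v - 6s - 1 = 0, so (v, s) = (11/20, 1/5).
The Hessian has f_{vv} = 4, f_{ss} = -6, f_{vs} = 4, giving D = -40 < 0, so the point is a saddle point.
f(11/20, 1/5) = 123/40.

123/40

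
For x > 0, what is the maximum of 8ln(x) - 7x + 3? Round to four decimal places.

h'(x) = 8/x − 7 = 0 gives x = 8/7.
h''(x) = -8/x², which is negative for x > 0, so this is a local maximum.
h(8/7) = 8·ln(8/7) - 8 + 3 ≈ -3.9317.

-3.9317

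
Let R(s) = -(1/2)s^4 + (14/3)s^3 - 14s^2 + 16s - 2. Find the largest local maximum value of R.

Critical points: R'(s) = -2s^3 + 14s^2 - 28s + 16 vanishes at s = 1, 2, 4.
Since R''(s) = -6s^2 + 28s - 28, we get R''(1) = -6 < 0 ⇒ local maximum; R''(2) = 4 > 0 ⇒ local minimum; R''(4) = -12 < 0 ⇒ local maximum.
So the largest local maximum value is R(4) = 26/3.

26/3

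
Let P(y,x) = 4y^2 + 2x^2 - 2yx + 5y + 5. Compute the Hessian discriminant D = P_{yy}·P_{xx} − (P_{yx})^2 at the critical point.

28

∂P/∂y = 8y - 2x + 5 = 0 and ∂P/∂x = -2y + 4x = 0, so (y, x) = (-5/7, -5/14).
The Hessian has P_{yy} = 8, P_{xx} = 4, P_{yx} = -2, giving D = 28 > 0 with P_{yy} > 0, so the point is a local minimum.
D = (8)·(4) − (-2)^2 = 28.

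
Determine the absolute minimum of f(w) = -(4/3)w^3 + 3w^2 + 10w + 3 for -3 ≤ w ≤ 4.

-8/3

Differentiating, f'(w) = -4w^2 + 6w + 10; which vanishes at w = -1 and w = 5/2.
Candidates: f(-3) = 36,  f(-1) = -8/3,  f(5/2) = 311/12,  f(4) = 17/3.
The minimum over the interval is -8/3, attained at w = -1.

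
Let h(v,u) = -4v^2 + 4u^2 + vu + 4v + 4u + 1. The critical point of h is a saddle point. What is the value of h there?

∂h/∂v = -8v + u + 4 = 0 and ∂h/∂u = v + 8u + 4 = 0, so (v, u) = (28/65, -36/65).
The Hessian has h_{vv} = -8, h_{uu} = 8, h_{vu} = 1, giving D = -65 < 0, so the point is a saddle point.
h(28/65, -36/65) = 49/65.

49/65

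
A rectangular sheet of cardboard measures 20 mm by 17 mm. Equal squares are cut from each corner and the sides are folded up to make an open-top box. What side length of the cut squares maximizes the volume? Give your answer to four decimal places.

With cut size x, the volume is V(x) = x(20 − 2x)(17 − 2x) for 0 < x < 8.5.
V'(x) = 12x^2 − 148x + 340. Setting V'(x) = 0 gives x ≈ 3.0531 (the root in (0, 8.5)).
V''(x) = 24x − 148 is negative there, so this is the maximum; V ≈ 462.1059.

3.0531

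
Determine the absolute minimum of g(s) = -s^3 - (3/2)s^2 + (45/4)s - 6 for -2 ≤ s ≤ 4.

g'(s) = -3s^2 - 3s + 45/4, whose only zero in [-2, 4] is s = 3/2.
Candidates: g(-2) = -53/2; g(3/2) = 33/8; g(4) = -49.
Hence the absolute minimum is -49 at s = 4.

-49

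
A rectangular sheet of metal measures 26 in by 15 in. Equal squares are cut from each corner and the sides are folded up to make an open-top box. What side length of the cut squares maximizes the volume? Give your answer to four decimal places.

With cut size x, the volume is V(x) = x(26 − 2x)(15 − 2x) for 0 < x < 7.5.
V'(x) = 12x^2 − 164x + 390. Setting V'(x) = 0 gives x ≈ 3.0658 (the root in (0, 7.5)).
V''(x) = 24x − 164 is negative there, so this is the maximum; V ≈ 540.1968.

3.0658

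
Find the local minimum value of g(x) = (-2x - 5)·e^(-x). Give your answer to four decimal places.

g'(x) = (-2)·e^(-x) + (-2x - 5)·(-1)·e^(-x) = (2x + 3)·e^(-x). Since e^(-x) > 0, the only critical point is x = -3/2.
g''(-3/2) has the same sign as 2 > 0, so this is a local minimum.
g(-3/2) = (-2)·e^(3/2) ≈ -8.9634.

-8.9634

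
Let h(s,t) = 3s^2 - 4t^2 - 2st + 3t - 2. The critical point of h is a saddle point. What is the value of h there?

-77/52

∂h/∂s = 6s - 2t = 0 and ∂h/∂t = -2s - 8t + 3 = 0, so (s, t) = (3/26, 9/26).
The Hessian has h_{ss} = 6, h_{tt} = -8, h_{st} = -2, giving D = -52 < 0, so the point is a saddle point.
h(3/26, 9/26) = -77/52.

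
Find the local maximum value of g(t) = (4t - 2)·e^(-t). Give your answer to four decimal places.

By the product rule, g'(t) = (-4t + 6)·e^(-t). Since e^(-t) > 0, the only critical point is t = 3/2.
g''(3/2) has the same sign as -4 < 0, so this is a local maximum.
g(3/2) = (4)·e^(-3/2) ≈ 0.8925.

0.8925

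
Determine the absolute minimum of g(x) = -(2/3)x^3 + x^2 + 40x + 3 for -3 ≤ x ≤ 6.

-90

g'(x) = -2x^2 + 2x + 40, whose only zero in [-3, 6] is x = 5.
Candidates: g(-3) = -90; g(5) = 434/3; g(6) = 135.
The minimum over the interval is -90, attained at x = -3.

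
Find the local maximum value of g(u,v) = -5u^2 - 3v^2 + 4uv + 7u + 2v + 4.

399/44

∂g/∂u = -10u + 4v + 7 = 0 and ∂g/∂v = 4u - 6v + 2 = 0, so (u, v) = (25/22, 12/11).
The Hessian has g_{uu} = -10, g_{vv} = -6, g_{uv} = 4, giving D = 44 > 0 with g_{uu} < 0, so the point is a local maximum.
g(25/22, 12/11) = 399/44.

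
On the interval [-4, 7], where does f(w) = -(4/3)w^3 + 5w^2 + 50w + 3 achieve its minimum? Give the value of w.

Differentiating, f'(w) = -4w^2 + 10w + 50; which vanishes at w = -5/2 and w = 5.
Candidates: f(-4) = -95/3,  f(-5/2) = -839/12,  f(5) = 634/3,  f(7) = 422/3.
Hence the absolute minimum is -839/12 at w = -5/2.

-5/2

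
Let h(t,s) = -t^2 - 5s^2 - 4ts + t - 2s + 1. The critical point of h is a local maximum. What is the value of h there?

∂h/∂t = -2t - 4s + 1 = 0 and ∂h/∂s = -4t - 10s - 2 = 0, so (t, s) = (9/2, -2).
The Hessian has h_{tt} = -2, h_{ss} = -10, h_{ts} = -4, giving D = 4 > 0 with h_{tt} < 0, so the point is a local maximum.
h(9/2, -2) = 21/4.

21/4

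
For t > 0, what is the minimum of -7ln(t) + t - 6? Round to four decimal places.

-12.6214

f'(t) = -7/t + 1 = 0 gives t = 7.
f''(t) = 7/t², which is positive for t > 0, so this is a local minimum.
f(7) = -7·ln(7) + 7 - 6 ≈ -12.6214.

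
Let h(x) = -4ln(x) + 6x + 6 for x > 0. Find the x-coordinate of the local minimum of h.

h'(x) = -4/x + 6 = 0 gives x = 2/3.
h''(x) = 4/x², which is positive for x > 0, so this is a local minimum.
h(2/3) = -4·ln(2/3) + 4 + 6 ≈ 11.6219.

2/3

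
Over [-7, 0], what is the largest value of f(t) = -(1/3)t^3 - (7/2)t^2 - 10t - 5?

47/6

Differentiating, f'(t) = -t^2 - 7t - 10; which vanishes at t = -5 and t = -2.
Compare values at every candidate in [-7, 0]: f(-7) = 47/6, f(-5) = -5/6, f(-2) = 11/3, f(0) = -5.
So the maximum is f(-7) = 47/6.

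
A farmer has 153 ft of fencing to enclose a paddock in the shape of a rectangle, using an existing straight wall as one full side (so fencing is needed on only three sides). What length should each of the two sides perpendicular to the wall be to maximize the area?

Let the sides perpendicular to the wall have length x and the parallel side y, so 2x + y = 153 and the area is A = xy = x(153 − 2x).
A'(x) = 153 − 4x = 0 gives x = 153/4, and A''(x) = −4 < 0 confirms a maximum.
Then y = 153 − 2·153/4 = 153/2 and A = 23409/8.

153/4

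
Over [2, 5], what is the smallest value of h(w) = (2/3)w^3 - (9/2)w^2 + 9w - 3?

Differentiating, h'(w) = 2w^2 - 9w + 9; whose only zero in [2, 5] is w = 3.
Compare values at every candidate in [2, 5]: h(2) = 7/3; h(3) = 3/2; h(5) = 77/6.
So the minimum is h(3) = 3/2.

3/2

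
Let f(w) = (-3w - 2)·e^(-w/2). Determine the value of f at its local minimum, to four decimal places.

Differentiating with the product rule gives f'(w) = ((3/2)w - 2)·e^(-w/2). Since e^(-w/2) > 0, the only critical point is w = 4/3.
f''(4/3) has the same sign as 3/2 > 0, so this is a local minimum.
f(4/3) = (-6)·e^(-2/3) ≈ -3.0805.

-3.0805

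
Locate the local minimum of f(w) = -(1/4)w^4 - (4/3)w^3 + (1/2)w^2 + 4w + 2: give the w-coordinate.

f'(w) = -w^3 - 4w^2 + w + 4 = 0 at w = -4, -1, 1.
Second-derivative test with f''(w) = -3w^2 - 8w + 1: f''(-4) = -15 < 0 ⇒ local maximum; f''(-1) = 6 > 0 ⇒ local minimum; f''(1) = -10 < 0 ⇒ local maximum.
Thus f has its local minimum at w = -1, with value -5/12.

-1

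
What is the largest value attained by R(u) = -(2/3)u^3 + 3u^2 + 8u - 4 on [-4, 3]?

The derivative is -2u^2 + 6u + 8, whose only zero in [-4, 3] is u = -1.
Evaluating at the critical points and endpoints: R(-4) = 164/3; R(-1) = -25/3; R(3) = 29.
So the maximum is R(-4) = 164/3.

164/3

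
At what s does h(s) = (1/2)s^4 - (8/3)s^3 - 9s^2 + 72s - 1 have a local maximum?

h'(s) = 2s^3 - 8s^2 - 18s + 72 = 0 at s = -3, 3, 4.
Since h''(s) = 6s^2 - 16s - 18, we get h''(-3) = 84 > 0 ⇒ local minimum; h''(3) = -12 < 0 ⇒ local maximum; h''(4) = 14 > 0 ⇒ local minimum.
So the local maximum value is h(3) = 205/2.

3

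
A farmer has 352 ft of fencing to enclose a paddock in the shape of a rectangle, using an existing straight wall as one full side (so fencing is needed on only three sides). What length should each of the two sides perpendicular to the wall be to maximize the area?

Let the sides perpendicular to the wall have length x and the parallel side y, so 2x + y = 352 and the area is A = xy = x(352 − 2x).
A'(x) = 352 − 4x = 0 gives x = 88, and A''(x) = −4 < 0 confirms a maximum.
Then y = 352 − 2·88 = 176 and A = 15488.

88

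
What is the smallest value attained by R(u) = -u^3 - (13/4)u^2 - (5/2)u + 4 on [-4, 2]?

-22

The derivative is -3u^2 - (13/2)u - 5/2, which vanishes at u = -5/3 and u = -1/2.
Candidates: R(-4) = 26, R(-5/3) = 407/108, R(-1/2) = 73/16, R(2) = -22.
The minimum over the interval is -22, attained at u = 2.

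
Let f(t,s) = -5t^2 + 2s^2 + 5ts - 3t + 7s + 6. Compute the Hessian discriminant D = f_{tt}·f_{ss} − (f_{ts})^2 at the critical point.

∂f/∂t = -10t + 5s - 3 = 0 and ∂f/∂s = 5t + 4s + 7 = 0, so (t, s) = (-47/65, -11/13).
The Hessian has f_{tt} = -10, f_{ss} = 4, f_{ts} = 5, giving D = -65 < 0, so the point is a saddle point.
D = (-10)·(4) − (5)^2 = -65.

-65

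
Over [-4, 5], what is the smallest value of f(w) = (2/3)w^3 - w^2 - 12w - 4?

-31

f'(w) = 2w^2 - 2w - 12, which vanishes at w = -2 and w = 3.
Evaluating at the critical points and endpoints: f(-4) = -44/3, f(-2) = 32/3, f(3) = -31, f(5) = -17/3.
Hence the absolute minimum is -31 at w = 3.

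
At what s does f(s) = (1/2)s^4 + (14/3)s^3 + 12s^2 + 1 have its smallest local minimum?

f'(s) = 2s^3 + 14s^2 + 24s. Setting f'(s) = 0 gives s ∈ {-4, -3, 0}.
Since f''(s) = 6s^2 + 28s + 24, we get f''(-4) = 8 > 0 ⇒ local minimum; f''(-3) = -6 < 0 ⇒ local maximum; f''(0) = 24 > 0 ⇒ local minimum.
Thus f has its smallest local minimum at s = 0, with value 1.

0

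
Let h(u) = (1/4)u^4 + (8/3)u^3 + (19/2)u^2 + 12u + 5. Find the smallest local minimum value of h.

h'(u) = u^3 + 8u^2 + 19u + 12. Setting h'(u) = 0 gives u ∈ {-4, -3, -1}.
Second-derivative test with h''(u) = 3u^2 + 16u + 19: h''(-4) = 3 > 0 ⇒ local minimum; h''(-3) = -2 < 0 ⇒ local maximum; h''(-1) = 6 > 0 ⇒ local minimum.
So the smallest local minimum value is h(-1) = 1/12.

1/12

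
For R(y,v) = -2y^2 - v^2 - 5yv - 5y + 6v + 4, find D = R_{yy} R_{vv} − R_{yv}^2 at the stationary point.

∂R/∂y = -4y - 5v - 5 = 0 and ∂R/∂v = -5y - 2v + 6 = 0, so (y, v) = (40/17, -49/17).
The Hessian has R_{yy} = -4, R_{vv} = -2, R_{yv} = -5, giving D = -17 < 0, so the point is a saddle point.
D = (-4)·(-2) − (-5)^2 = -17.

-17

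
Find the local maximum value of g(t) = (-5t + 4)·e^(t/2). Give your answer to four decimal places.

g'(t) = (-5)·e^(t/2) + (-5t + 4)·(1/2)·e^(t/2) = (-(5/2)t - 3)·e^(t/2). Since e^(t/2) > 0, the only critical point is t = -6/5.
g''(-6/5) has the same sign as -5/2 < 0, so this is a local maximum.
g(-6/5) = (10)·e^(-3/5) ≈ 5.4881.

5.4881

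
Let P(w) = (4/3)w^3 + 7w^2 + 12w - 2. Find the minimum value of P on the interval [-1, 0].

-25/3

The derivative is 4w^2 + 14w + 12, which has no zeros in [-1, 0].
Evaluating at the critical points and endpoints: P(-1) = -25/3, P(0) = -2.
The minimum over the interval is -25/3, attained at w = -1.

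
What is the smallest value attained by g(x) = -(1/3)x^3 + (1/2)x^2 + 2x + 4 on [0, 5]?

The derivative is -x^2 + x + 2, whose only zero in [0, 5] is x = 2.
Evaluating at the critical points and endpoints: g(0) = 4; g(2) = 22/3; g(5) = -91/6.
Hence the absolute minimum is -91/6 at x = 5.

-91/6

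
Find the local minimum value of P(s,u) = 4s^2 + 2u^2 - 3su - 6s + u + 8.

126/23

∂P/∂s = 8s - 3u - 6 = 0 and ∂P/∂u = -3s + 4u + 1 = 0, so (s, u) = (21/23, 10/23).
The Hessian has P_{ss} = 8, P_{uu} = 4, P_{su} = -3, giving D = 23 > 0 with P_{ss} > 0, so the point is a local minimum.
P(21/23, 10/23) = 126/23.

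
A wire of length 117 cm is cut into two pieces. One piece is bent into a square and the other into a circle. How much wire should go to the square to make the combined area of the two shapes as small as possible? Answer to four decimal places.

Let x be the length used for the square. Square side x/4; circle radius (117−x)/(2π).
A(x) = (x/4)² + π·((117−x)/(2π))² = x²/16 + (117−x)²/(4π) for 0 ≤ x ≤ 117. A'(x) = x/8 − (117−x)/(2π) = 0 gives x = 4·117/(π+4) ≈ 65.5316.
A'' = 1/8 + 1/(2π) > 0, so this gives the minimum combined area; x ≈ 65.5316 cm to the square.

65.5316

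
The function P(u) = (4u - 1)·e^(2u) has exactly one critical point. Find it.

P'(u) = 4·e^(2u) + (4u - 1)·2·e^(2u) = (8u + 2)·e^(2u). Since e^(2u) > 0, the only critical point is u = -1/4.
P''(-1/4) has the same sign as 8 > 0, so this is a local minimum.
P(-1/4) = (-2)·e^(-1/2) ≈ -1.2131.

-1/4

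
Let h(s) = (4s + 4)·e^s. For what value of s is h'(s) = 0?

-2

By the product rule, h'(s) = (4s + 8)·e^s. Since e^s > 0, the only critical point is s = -2.
h''(-2) has the same sign as 4 > 0, so this is a local minimum.
h(-2) = (-4)·e^(-2) ≈ -0.5413.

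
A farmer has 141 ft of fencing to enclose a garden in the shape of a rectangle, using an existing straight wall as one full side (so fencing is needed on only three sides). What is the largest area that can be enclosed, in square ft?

Let the sides perpendicular to the wall have length x and the parallel side y, so 2x + y = 141 and the area is A = xy = x(141 − 2x).
A'(x) = 141 − 4x = 0 gives x = 141/4, and A''(x) = −4 < 0 confirms a maximum.
Then y = 141 − 2·141/4 = 141/2 and A = 19881/8.

19881/8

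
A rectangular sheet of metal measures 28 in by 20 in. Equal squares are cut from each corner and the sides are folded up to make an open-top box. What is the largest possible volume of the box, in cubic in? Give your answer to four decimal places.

961.3154

With cut size x, the volume is V(x) = x(28 − 2x)(20 − 2x) for 0 < x < 10.
V'(x) = 12x^2 − 192x + 560. Setting V'(x) = 0 gives x ≈ 3.8367 (the root in (0, 10)).
V''(x) = 24x − 192 is negative there, so this is the maximum; V ≈ 961.3154.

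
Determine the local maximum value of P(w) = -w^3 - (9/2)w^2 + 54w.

189/2

P'(w) = -3w^2 - 9w + 54. Setting P'(w) = 0 gives w ∈ {-6, 3}.
Second-derivative test with P''(w) = -6w - 9: P''(-6) = 27 > 0 ⇒ local minimum; P''(3) = -27 < 0 ⇒ local maximum.
The local maximum is P(3) = 189/2.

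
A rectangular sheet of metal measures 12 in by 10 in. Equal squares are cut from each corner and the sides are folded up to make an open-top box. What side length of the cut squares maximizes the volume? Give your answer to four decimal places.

With cut size x, the volume is V(x) = x(12 − 2x)(10 − 2x) for 0 < x < 5.
V'(x) = 12x^2 − 88x + 120. Setting V'(x) = 0 gives x ≈ 1.8107 (the root in (0, 5)).
V''(x) = 24x − 88 is negative there, so this is the maximum; V ≈ 96.7706.

1.8107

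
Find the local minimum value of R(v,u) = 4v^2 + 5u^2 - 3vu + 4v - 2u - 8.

∂R/∂v = 8v - 3u + 4 = 0 and ∂R/∂u = -3v + 10u - 2 = 0, so (v, u) = (-34/71, 4/71).
The Hessian has R_{vv} = 8, R_{uu} = 10, R_{vu} = -3, giving D = 71 > 0 with R_{vv} > 0, so the point is a local minimum.
R(-34/71, 4/71) = -640/71.

-640/71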